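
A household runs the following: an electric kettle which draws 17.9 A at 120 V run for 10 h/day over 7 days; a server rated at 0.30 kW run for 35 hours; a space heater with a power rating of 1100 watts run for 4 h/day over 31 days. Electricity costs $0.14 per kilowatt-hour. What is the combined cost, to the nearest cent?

electric kettle: Power = 17.9 A × 120 V = 2148 W = 2.148 kW
electric kettle: Runtime = 10 h/day × 7 days = 70 h
electric kettle: 2.148 kW × 70 h = 150.36 kWh
server: 0.3 kW × 35 h = 10.5 kWh
space heater: Runtime = 4 h/day × 31 days = 124 h
space heater: 1.1 kW × 124 h = 136.4 kWh
Total energy = 297.26 kWh
Cost = 297.26 × $0.14 = $41.62

$41.62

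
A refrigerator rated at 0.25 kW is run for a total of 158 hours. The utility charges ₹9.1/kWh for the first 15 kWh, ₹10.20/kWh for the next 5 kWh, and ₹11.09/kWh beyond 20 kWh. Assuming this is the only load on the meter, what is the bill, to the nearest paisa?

₹403.76

Energy = 0.25 kW × 158 h = 39.5 kWh
Tier 1 (0–15 kWh): 15 × ₹9.1 = ₹136.5
Tier 2 (15–20 kWh): 5 × ₹10.20 = ₹51
Above 20 kWh: 19.5 × ₹11.09 = ₹216.255
Bill = ₹403.76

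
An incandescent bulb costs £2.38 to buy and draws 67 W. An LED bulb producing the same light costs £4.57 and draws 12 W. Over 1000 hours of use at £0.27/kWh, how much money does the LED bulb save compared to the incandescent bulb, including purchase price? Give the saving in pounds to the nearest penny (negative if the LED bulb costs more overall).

incandescent bulb: £2.38 + (67/1000) kW × 1000 h × £0.27 = £2.38 + £18.09 = £20.47
LED bulb: £4.57 + (12/1000) kW × 1000 h × £0.27 = £4.57 + £3.24 = £7.81
Saving = £20.47 − £7.81 = £12.66

£12.66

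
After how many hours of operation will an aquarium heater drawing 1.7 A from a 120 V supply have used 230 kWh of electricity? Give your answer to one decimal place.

Power = 1.7 A × 120 V = 204 W = 0.204 kW
Hours = 230 kWh ÷ 0.204 kW = 1127.5 h

1127.5 h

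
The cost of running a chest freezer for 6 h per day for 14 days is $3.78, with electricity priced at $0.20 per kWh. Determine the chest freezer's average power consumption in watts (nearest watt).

Energy = $3.78 ÷ $0.20/kWh = 18.9 kWh
Runtime = 6 h/day × 14 days = 84 h
Power = 18.9 kWh ÷ 84 h = 0.225 kW = 225 W

225 W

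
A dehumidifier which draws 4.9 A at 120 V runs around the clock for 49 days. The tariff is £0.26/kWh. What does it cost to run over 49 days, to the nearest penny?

Power = 4.9 A × 120 V = 588 W = 0.588 kW
Runtime = 24 h × 49 = 1176 h
Energy = 0.588 kW × 1176 h = 691.488 kWh
Cost = 691.488 kWh × £0.26/kWh = £179.79

£179.79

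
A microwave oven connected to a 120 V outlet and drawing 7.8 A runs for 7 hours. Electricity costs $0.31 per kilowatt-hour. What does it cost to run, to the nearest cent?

$2.03

Power = 7.8 A × 120 V = 936 W = 0.936 kW
Energy = 0.936 kW × 7 h = 6.552 kWh
Cost = 6.552 kWh × $0.31/kWh = $2.03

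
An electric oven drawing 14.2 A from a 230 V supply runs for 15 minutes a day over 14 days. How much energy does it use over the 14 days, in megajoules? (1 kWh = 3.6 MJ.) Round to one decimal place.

Power = 14.2 A × 230 V = 3266 W = 3.266 kW
Runtime = 15 min × 14 = 210 min = 3.5 h
Energy = 3.266 kW × 3.5 h = 11.431 kWh
= 11.431 × 3.6 MJ = 41.2 MJ

41.2 MJ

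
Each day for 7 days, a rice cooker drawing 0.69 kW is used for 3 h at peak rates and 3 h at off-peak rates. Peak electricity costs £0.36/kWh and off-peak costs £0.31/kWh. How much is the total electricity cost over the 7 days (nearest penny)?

£9.71

Peak energy = 0.69 kW × 3 h × 7 = 14.49 kWh
Off-peak energy = 0.69 kW × 3 h × 7 = 14.49 kWh
Cost = 14.49 × £0.36 + 14.49 × £0.31 = £5.2164 + £4.4919 = £9.71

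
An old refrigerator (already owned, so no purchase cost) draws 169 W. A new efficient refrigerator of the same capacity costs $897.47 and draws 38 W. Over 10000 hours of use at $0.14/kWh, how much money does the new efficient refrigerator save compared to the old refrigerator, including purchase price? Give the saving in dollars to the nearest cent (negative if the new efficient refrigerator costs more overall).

old refrigerator: $0.00 + (169/1000) kW × 10000 h × $0.14 = $0.00 + $236.6 = $236.6
new efficient refrigerator: $897.47 + (38/1000) kW × 10000 h × $0.14 = $897.47 + $53.2 = $950.67
Saving = $236.6 − $950.67 = −$714.07

-$714.07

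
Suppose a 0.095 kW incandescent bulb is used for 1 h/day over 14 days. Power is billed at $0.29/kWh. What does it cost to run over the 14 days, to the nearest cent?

$0.39

Runtime = 1 h/day × 14 days = 14 h
Energy = 0.095 kW × 14 h = 1.33 kWh
Cost = 1.33 kWh × $0.29/kWh = $0.39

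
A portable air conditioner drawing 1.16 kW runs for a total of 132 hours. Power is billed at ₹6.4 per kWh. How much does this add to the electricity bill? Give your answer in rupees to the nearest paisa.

Energy = 1.16 kW × 132 h = 153.12 kWh
Cost = 153.12 kWh × ₹6.4/kWh = ₹979.97

₹979.97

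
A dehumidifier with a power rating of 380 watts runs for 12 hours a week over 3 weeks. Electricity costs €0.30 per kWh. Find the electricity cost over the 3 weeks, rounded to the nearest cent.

€4.10

Runtime = 12 h/week × 3 weeks = 36 h
Energy = 0.38 kW × 36 h = 13.68 kWh
Cost = 13.68 kWh × €0.30/kWh = €4.10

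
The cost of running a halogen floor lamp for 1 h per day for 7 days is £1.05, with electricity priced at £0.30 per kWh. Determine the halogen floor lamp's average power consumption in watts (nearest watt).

Energy = £1.05 ÷ £0.30/kWh = 3.5 kWh
Runtime = 1 h/day × 7 days = 7 h
Power = 3.5 kWh ÷ 7 h = 0.5 kW = 500 W

500 W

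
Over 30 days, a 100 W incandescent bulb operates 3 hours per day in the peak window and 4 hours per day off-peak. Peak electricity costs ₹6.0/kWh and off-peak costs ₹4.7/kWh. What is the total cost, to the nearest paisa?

Peak energy = 0.1 kW × 3 h × 30 = 9 kWh
Off-peak energy = 0.1 kW × 4 h × 30 = 12 kWh
Cost = 9 × ₹6.0 + 12 × ₹4.7 = ₹54 + ₹56.4 = ₹110.40

₹110.40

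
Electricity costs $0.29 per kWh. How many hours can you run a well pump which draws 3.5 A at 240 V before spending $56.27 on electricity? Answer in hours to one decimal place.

Power = 3.5 A × 240 V = 840 W = 0.84 kW
Energy available = $56.27 ÷ $0.29/kWh = 194.0345 kWh
Hours = 194.0345 kWh ÷ 0.84 kW = 231.0 h

231.0 h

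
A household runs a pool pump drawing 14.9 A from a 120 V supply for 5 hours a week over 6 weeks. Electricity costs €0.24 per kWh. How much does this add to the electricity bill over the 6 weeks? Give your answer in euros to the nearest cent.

€12.87

Power = 14.9 A × 120 V = 1788 W = 1.788 kW
Runtime = 5 h/week × 6 weeks = 30 h
Energy = 1.788 kW × 30 h = 53.64 kWh
Cost = 53.64 kWh × €0.24/kWh = €12.87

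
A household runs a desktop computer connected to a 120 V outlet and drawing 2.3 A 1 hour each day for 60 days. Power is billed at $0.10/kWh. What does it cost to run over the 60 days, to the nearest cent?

$1.66

Power = 2.3 A × 120 V = 276 W = 0.276 kW
Runtime = 1 h/day × 60 days = 60 h
Energy = 0.276 kW × 60 h = 16.56 kWh
Cost = 16.56 kWh × $0.10/kWh = $1.66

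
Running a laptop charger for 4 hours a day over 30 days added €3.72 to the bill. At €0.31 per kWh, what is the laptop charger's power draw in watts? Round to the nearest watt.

Energy = €3.72 ÷ €0.31/kWh = 12 kWh
Runtime = 4 h/day × 30 days = 120 h
Power = 12 kWh ÷ 120 h = 0.1 kW = 100 W

100 W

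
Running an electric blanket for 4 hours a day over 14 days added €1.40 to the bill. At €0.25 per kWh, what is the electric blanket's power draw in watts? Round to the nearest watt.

Energy = €1.40 ÷ €0.25/kWh = 5.6 kWh
Runtime = 4 h/day × 14 days = 56 h
Power = 5.6 kWh ÷ 56 h = 0.1 kW = 100 W

100 W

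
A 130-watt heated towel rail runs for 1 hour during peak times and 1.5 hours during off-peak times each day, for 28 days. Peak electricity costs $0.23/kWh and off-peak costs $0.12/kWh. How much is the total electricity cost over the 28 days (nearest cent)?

$1.49

Peak energy = 0.13 kW × 1 h × 28 = 3.64 kWh
Off-peak energy = 0.13 kW × 1.5 h × 28 = 5.46 kWh
Cost = 3.64 × $0.23 + 5.46 × $0.12 = $0.8372 + $0.6552 = $1.49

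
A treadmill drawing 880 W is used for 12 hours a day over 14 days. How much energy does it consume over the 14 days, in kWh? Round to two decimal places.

147.84 kWh

Runtime = 12 h/day × 14 days = 168 h
Energy = 0.88 kW × 168 h = 147.84 kWh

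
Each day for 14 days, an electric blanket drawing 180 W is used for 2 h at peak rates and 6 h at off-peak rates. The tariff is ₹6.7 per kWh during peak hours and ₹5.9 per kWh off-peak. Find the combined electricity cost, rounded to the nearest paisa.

₹122.98

Peak energy = 0.18 kW × 2 h × 14 = 5.04 kWh
Off-peak energy = 0.18 kW × 6 h × 14 = 15.12 kWh
Cost = 5.04 × ₹6.7 + 15.12 × ₹5.9 = ₹33.768 + ₹89.208 = ₹122.98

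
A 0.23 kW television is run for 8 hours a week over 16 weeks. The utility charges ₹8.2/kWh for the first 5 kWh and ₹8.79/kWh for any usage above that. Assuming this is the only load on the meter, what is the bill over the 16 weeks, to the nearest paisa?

Runtime = 8 h/week × 16 weeks = 128 h
Energy = 0.23 kW × 128 h = 29.44 kWh
Tier 1 (0–5 kWh): 5 × ₹8.2 = ₹41
Above 5 kWh: 24.44 × ₹8.79 = ₹214.8276
Bill = ₹255.83

₹255.83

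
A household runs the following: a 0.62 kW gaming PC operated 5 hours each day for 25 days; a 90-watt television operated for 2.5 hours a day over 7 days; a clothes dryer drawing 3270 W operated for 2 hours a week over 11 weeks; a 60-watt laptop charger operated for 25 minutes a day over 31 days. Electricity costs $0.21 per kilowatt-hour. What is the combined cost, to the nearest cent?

gaming PC: Runtime = 5 h/day × 25 days = 125 h
gaming PC: 0.62 kW × 125 h = 77.5 kWh
television: Runtime = 2.5 h/day × 7 days = 17.5 h
television: 0.09 kW × 17.5 h = 1.575 kWh
clothes dryer: Runtime = 2 h/week × 11 weeks = 22 h
clothes dryer: 3.27 kW × 22 h = 71.94 kWh
laptop charger: Runtime = 25 min × 31 = 775 min = 12.916666… h
laptop charger: 0.06 kW × 12.916666… h = 0.775 kWh
Total energy = 151.79 kWh
Cost = 151.79 × $0.21 = $31.88

$31.88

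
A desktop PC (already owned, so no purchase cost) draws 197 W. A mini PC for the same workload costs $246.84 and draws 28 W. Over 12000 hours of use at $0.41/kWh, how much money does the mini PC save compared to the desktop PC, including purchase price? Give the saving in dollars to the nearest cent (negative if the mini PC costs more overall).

desktop PC: $0.00 + (197/1000) kW × 12000 h × $0.41 = $0.00 + $969.24 = $969.24
mini PC: $246.84 + (28/1000) kW × 12000 h × $0.41 = $246.84 + $137.76 = $384.6
Saving = $969.24 − $384.6 = $584.64

$584.64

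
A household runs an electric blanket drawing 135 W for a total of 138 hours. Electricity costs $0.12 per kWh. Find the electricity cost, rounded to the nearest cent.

$2.24

Energy = 0.135 kW × 138 h = 18.63 kWh
Cost = 18.63 kWh × $0.12/kWh = $2.24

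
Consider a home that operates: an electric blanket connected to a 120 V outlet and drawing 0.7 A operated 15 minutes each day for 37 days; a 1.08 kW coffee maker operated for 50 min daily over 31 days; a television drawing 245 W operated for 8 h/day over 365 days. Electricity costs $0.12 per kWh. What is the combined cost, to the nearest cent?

$89.29

electric blanket: Power = 0.7 A × 120 V = 84 W = 0.084 kW
electric blanket: Runtime = 15 min × 37 = 555 min = 9.25 h
electric blanket: 0.084 kW × 9.25 h = 0.777 kWh
coffee maker: Runtime = 50 min × 31 = 1550 min = 25.833333… h
coffee maker: 1.08 kW × 25.833333… h = 27.9 kWh
television: Runtime = 8 h/day × 365 days = 2920 h
television: 0.245 kW × 2920 h = 715.4 kWh
Total energy = 744.077 kWh
Cost = 744.077 × $0.12 = $89.29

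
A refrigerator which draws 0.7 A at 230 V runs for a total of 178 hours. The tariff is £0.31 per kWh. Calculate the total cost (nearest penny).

£8.88

Power = 0.7 A × 230 V = 161 W = 0.161 kW
Energy = 0.161 kW × 178 h = 28.658 kWh
Cost = 28.658 kWh × £0.31/kWh = £8.88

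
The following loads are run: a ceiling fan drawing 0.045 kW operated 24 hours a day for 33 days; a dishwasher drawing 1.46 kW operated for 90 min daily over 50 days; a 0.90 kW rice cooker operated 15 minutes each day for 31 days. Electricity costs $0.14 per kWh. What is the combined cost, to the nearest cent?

ceiling fan: Runtime = 24 h × 33 = 792 h
ceiling fan: 0.045 kW × 792 h = 35.64 kWh
dishwasher: Runtime = 90 min × 50 = 4500 min = 75 h
dishwasher: 1.46 kW × 75 h = 109.5 kWh
rice cooker: Runtime = 15 min × 31 = 465 min = 7.75 h
rice cooker: 0.9 kW × 7.75 h = 6.975 kWh
Total energy = 152.115 kWh
Cost = 152.115 × $0.14 = $21.30

$21.30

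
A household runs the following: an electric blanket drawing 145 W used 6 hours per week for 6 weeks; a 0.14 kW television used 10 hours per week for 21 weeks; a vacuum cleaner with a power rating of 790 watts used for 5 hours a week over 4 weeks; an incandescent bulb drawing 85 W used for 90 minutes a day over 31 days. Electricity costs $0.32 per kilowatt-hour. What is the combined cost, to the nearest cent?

electric blanket: Runtime = 6 h/week × 6 weeks = 36 h
electric blanket: 0.145 kW × 36 h = 5.22 kWh
television: Runtime = 10 h/week × 21 weeks = 210 h
television: 0.14 kW × 210 h = 29.4 kWh
vacuum cleaner: Runtime = 5 h/week × 4 weeks = 20 h
vacuum cleaner: 0.79 kW × 20 h = 15.8 kWh
incandescent bulb: Runtime = 90 min × 31 = 2790 min = 46.5 h
incandescent bulb: 0.085 kW × 46.5 h = 3.9525 kWh
Total energy = 54.3725 kWh
Cost = 54.3725 × $0.32 = $17.40

$17.40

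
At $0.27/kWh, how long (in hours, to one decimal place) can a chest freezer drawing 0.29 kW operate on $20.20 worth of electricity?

258.0 h

Energy available = $20.20 ÷ $0.27/kWh = 74.8148 kWh
Hours = 74.8148 kWh ÷ 0.29 kW = 258.0 h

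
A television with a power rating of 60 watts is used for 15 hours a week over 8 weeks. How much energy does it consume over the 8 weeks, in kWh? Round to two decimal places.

7.20 kWh

Runtime = 15 h/week × 8 weeks = 120 h
Energy = 0.06 kW × 120 h = 7.2 kWh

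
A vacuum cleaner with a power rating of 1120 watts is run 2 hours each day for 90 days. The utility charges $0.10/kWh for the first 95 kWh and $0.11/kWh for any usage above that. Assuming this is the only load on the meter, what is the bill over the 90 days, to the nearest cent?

Runtime = 2 h/day × 90 days = 180 h
Energy = 1.12 kW × 180 h = 201.6 kWh
Tier 1 (0–95 kWh): 95 × $0.10 = $9.5
Above 95 kWh: 106.6 × $0.11 = $11.726
Bill = $21.23

$21.23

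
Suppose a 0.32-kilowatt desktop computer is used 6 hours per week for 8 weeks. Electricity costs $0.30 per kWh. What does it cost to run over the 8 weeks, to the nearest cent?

Runtime = 6 h/week × 8 weeks = 48 h
Energy = 0.32 kW × 48 h = 15.36 kWh
Cost = 15.36 kWh × $0.30/kWh = $4.61

$4.61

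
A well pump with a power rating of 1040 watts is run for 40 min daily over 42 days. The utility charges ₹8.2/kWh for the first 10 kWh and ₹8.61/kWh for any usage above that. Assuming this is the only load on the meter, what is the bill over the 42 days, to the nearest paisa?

₹246.62

Runtime = 40 min × 42 = 1680 min = 28 h
Energy = 1.04 kW × 28 h = 29.12 kWh
Tier 1 (0–10 kWh): 10 × ₹8.2 = ₹82
Above 10 kWh: 19.12 × ₹8.61 = ₹164.6232
Bill = ₹246.62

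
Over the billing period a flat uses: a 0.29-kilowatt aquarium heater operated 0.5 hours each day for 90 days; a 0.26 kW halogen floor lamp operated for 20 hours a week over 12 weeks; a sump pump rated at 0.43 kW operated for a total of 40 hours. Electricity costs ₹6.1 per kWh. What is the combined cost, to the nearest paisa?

₹565.17

aquarium heater: Runtime = 0.5 h/day × 90 days = 45 h
aquarium heater: 0.29 kW × 45 h = 13.05 kWh
halogen floor lamp: Runtime = 20 h/week × 12 weeks = 240 h
halogen floor lamp: 0.26 kW × 240 h = 62.4 kWh
sump pump: 0.43 kW × 40 h = 17.2 kWh
Total energy = 92.65 kWh
Cost = 92.65 × ₹6.1 = ₹565.17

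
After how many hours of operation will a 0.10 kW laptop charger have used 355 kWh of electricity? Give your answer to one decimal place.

3550.0 h

Hours = 355 kWh ÷ 0.1 kW = 3550.0 h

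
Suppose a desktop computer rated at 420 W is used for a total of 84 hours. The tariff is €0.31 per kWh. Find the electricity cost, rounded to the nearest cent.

Energy = 0.42 kW × 84 h = 35.28 kWh
Cost = 35.28 kWh × €0.31/kWh = €10.94

€10.94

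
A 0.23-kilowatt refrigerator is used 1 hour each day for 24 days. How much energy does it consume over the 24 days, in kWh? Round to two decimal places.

Runtime = 1 h/day × 24 days = 24 h
Energy = 0.23 kW × 24 h = 5.52 kWh

5.52 kWh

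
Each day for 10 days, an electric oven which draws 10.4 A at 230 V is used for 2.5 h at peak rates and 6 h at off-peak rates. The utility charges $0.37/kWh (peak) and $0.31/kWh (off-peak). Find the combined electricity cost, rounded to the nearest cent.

$66.62

Power = 10.4 A × 230 V = 2392 W = 2.392 kW
Peak energy = 2.392 kW × 2.5 h × 10 = 59.8 kWh
Off-peak energy = 2.392 kW × 6 h × 10 = 143.52 kWh
Cost = 59.8 × $0.37 + 143.52 × $0.31 = $22.126 + $44.4912 = $66.62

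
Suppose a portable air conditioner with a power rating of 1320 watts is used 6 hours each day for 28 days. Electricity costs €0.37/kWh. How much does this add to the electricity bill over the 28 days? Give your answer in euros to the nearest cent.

Runtime = 6 h/day × 28 days = 168 h
Energy = 1.32 kW × 168 h = 221.76 kWh
Cost = 221.76 kWh × €0.37/kWh = €82.05

€82.05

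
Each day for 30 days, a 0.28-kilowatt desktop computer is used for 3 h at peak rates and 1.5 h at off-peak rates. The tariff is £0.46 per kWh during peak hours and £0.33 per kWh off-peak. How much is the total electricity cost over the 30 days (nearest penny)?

£15.75

Peak energy = 0.28 kW × 3 h × 30 = 25.2 kWh
Off-peak energy = 0.28 kW × 1.5 h × 30 = 12.6 kWh
Cost = 25.2 × £0.46 + 12.6 × £0.33 = £11.592 + £4.158 = £15.75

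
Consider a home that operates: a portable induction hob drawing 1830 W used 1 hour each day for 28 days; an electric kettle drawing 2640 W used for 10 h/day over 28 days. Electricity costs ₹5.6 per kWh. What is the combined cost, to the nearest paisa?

₹4426.46

portable induction hob: Runtime = 1 h/day × 28 days = 28 h
portable induction hob: 1.83 kW × 28 h = 51.24 kWh
electric kettle: Runtime = 10 h/day × 28 days = 280 h
electric kettle: 2.64 kW × 280 h = 739.2 kWh
Total energy = 790.44 kWh
Cost = 790.44 × ₹5.6 = ₹4426.46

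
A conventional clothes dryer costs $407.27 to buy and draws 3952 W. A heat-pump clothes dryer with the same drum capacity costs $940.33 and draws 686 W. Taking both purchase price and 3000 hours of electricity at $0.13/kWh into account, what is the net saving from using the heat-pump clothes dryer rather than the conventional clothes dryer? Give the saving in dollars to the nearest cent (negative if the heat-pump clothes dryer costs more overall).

$740.68

conventional clothes dryer: $407.27 + (3952/1000) kW × 3000 h × $0.13 = $407.27 + $1541.28 = $1948.55
heat-pump clothes dryer: $940.33 + (686/1000) kW × 3000 h × $0.13 = $940.33 + $267.54 = $1207.87
Saving = $1948.55 − $1207.87 = $740.68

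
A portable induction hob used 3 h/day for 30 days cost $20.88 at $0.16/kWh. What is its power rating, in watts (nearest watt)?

Energy = $20.88 ÷ $0.16/kWh = 130.5 kWh
Runtime = 3 h/day × 30 days = 90 h
Power = 130.5 kWh ÷ 90 h = 1.45 kW = 1450 W

1450 W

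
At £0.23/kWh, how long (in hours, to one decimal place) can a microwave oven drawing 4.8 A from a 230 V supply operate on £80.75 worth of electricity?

Power = 4.8 A × 230 V = 1104 W = 1.104 kW
Energy available = £80.75 ÷ £0.23/kWh = 351.087 kWh
Hours = 351.087 kWh ÷ 1.104 kW = 318.0 h

318.0 h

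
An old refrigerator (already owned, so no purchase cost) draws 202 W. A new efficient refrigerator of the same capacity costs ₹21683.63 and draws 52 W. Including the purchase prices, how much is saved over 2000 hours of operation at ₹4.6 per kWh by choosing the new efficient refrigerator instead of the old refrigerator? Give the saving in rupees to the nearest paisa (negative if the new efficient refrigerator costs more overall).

old refrigerator: ₹0.00 + (202/1000) kW × 2000 h × ₹4.6 = ₹0.00 + ₹1858.4 = ₹1858.4
new efficient refrigerator: ₹21683.63 + (52/1000) kW × 2000 h × ₹4.6 = ₹21683.63 + ₹478.4 = ₹22162.03
Saving = ₹1858.4 − ₹22162.03 = −₹20303.63

-₹20303.63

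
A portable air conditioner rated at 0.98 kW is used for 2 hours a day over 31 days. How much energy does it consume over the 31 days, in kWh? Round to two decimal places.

Runtime = 2 h/day × 31 days = 62 h
Energy = 0.98 kW × 62 h = 60.76 kWh

60.76 kWh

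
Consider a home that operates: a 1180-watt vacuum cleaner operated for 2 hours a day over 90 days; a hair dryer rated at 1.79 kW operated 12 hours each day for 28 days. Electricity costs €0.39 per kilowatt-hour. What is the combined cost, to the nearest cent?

€317.40

vacuum cleaner: Runtime = 2 h/day × 90 days = 180 h
vacuum cleaner: 1.18 kW × 180 h = 212.4 kWh
hair dryer: Runtime = 12 h/day × 28 days = 336 h
hair dryer: 1.79 kW × 336 h = 601.44 kWh
Total energy = 813.84 kWh
Cost = 813.84 × €0.39 = €317.40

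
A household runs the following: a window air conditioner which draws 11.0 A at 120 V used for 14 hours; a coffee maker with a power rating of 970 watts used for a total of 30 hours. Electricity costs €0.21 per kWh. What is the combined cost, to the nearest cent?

window air conditioner: Power = 11.0 A × 120 V = 1320 W = 1.32 kW
window air conditioner: 1.32 kW × 14 h = 18.48 kWh
coffee maker: 0.97 kW × 30 h = 29.1 kWh
Total energy = 47.58 kWh
Cost = 47.58 × €0.21 = €9.99

€9.99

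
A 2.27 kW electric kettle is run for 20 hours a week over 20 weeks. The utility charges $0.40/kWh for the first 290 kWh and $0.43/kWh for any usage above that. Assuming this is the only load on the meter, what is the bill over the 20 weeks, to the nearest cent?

Runtime = 20 h/week × 20 weeks = 400 h
Energy = 2.27 kW × 400 h = 908 kWh
Tier 1 (0–290 kWh): 290 × $0.40 = $116
Above 290 kWh: 618 × $0.43 = $265.74
Bill = $381.74

$381.74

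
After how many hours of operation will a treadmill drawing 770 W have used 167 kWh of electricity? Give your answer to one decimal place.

216.9 h

Hours = 167 kWh ÷ 0.77 kW = 216.9 h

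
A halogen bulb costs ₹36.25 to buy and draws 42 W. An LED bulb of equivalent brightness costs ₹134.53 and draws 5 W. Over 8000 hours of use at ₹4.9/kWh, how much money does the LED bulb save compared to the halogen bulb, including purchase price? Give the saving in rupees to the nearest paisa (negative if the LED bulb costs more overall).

₹1352.12

halogen bulb: ₹36.25 + (42/1000) kW × 8000 h × ₹4.9 = ₹36.25 + ₹1646.4 = ₹1682.65
LED bulb: ₹134.53 + (5/1000) kW × 8000 h × ₹4.9 = ₹134.53 + ₹196 = ₹330.53
Saving = ₹1682.65 − ₹330.53 = ₹1352.12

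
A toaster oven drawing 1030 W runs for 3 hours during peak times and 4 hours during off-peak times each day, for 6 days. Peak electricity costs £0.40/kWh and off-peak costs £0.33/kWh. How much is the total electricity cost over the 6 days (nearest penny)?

£15.57

Peak energy = 1.03 kW × 3 h × 6 = 18.54 kWh
Off-peak energy = 1.03 kW × 4 h × 6 = 24.72 kWh
Cost = 18.54 × £0.40 + 24.72 × £0.33 = £7.416 + £8.1576 = £15.57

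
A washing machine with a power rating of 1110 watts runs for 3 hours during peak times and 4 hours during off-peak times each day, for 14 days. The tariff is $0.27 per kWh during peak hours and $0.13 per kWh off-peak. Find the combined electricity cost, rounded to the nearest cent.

$20.67

Peak energy = 1.11 kW × 3 h × 14 = 46.62 kWh
Off-peak energy = 1.11 kW × 4 h × 14 = 62.16 kWh
Cost = 46.62 × $0.27 + 62.16 × $0.13 = $12.5874 + $8.0808 = $20.67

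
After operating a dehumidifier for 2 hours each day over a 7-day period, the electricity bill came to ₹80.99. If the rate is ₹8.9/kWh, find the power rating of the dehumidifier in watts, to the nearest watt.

650 W

Energy = ₹80.99 ÷ ₹8.9/kWh = 9.1 kWh
Runtime = 2 h/day × 7 days = 14 h
Power = 9.1 kWh ÷ 14 h = 0.65 kW = 650 W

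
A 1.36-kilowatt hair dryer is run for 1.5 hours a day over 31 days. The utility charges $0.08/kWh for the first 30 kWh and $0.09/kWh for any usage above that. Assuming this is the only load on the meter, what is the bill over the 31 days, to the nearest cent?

$5.39

Runtime = 1.5 h/day × 31 days = 46.5 h
Energy = 1.36 kW × 46.5 h = 63.24 kWh
Tier 1 (0–30 kWh): 30 × $0.08 = $2.4
Above 30 kWh: 33.24 × $0.09 = $2.9916
Bill = $5.39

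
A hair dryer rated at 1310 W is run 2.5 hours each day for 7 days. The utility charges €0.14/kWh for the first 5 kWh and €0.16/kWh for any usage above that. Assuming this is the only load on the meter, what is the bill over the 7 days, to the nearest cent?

Runtime = 2.5 h/day × 7 days = 17.5 h
Energy = 1.31 kW × 17.5 h = 22.925 kWh
Tier 1 (0–5 kWh): 5 × €0.14 = €0.7
Above 5 kWh: 17.925 × €0.16 = €2.868
Bill = €3.57

€3.57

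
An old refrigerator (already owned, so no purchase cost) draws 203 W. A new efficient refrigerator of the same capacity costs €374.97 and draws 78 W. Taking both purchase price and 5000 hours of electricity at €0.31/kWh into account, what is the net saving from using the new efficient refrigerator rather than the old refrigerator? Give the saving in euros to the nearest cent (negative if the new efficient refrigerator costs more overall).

-€181.22

old refrigerator: €0.00 + (203/1000) kW × 5000 h × €0.31 = €0.00 + €314.65 = €314.65
new efficient refrigerator: €374.97 + (78/1000) kW × 5000 h × €0.31 = €374.97 + €120.9 = €495.87
Saving = €314.65 − €495.87 = −€181.22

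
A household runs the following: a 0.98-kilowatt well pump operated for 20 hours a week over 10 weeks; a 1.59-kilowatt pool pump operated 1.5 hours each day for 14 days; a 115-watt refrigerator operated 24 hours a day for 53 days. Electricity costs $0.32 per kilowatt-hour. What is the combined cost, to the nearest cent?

well pump: Runtime = 20 h/week × 10 weeks = 200 h
well pump: 0.98 kW × 200 h = 196 kWh
pool pump: Runtime = 1.5 h/day × 14 days = 21 h
pool pump: 1.59 kW × 21 h = 33.39 kWh
refrigerator: Runtime = 24 h × 53 = 1272 h
refrigerator: 0.115 kW × 1272 h = 146.28 kWh
Total energy = 375.67 kWh
Cost = 375.67 × $0.32 = $120.21

$120.21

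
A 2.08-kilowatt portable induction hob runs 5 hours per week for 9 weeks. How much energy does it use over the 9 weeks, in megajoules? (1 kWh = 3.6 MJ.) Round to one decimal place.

Runtime = 5 h/week × 9 weeks = 45 h
Energy = 2.08 kW × 45 h = 93.6 kWh
= 93.6 × 3.6 MJ = 337.0 MJ

337.0 MJ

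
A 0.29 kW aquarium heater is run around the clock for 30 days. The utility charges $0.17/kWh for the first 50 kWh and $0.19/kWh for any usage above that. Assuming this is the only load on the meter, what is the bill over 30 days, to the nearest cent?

$38.67

Runtime = 24 h × 30 = 720 h
Energy = 0.29 kW × 720 h = 208.8 kWh
Tier 1 (0–50 kWh): 50 × $0.17 = $8.5
Above 50 kWh: 158.8 × $0.19 = $30.172
Bill = $38.67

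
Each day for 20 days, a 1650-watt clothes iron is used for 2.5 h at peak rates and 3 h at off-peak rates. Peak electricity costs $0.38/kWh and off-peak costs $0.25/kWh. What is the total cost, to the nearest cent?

$56.10

Peak energy = 1.65 kW × 2.5 h × 20 = 82.5 kWh
Off-peak energy = 1.65 kW × 3 h × 20 = 99 kWh
Cost = 82.5 × $0.38 + 99 × $0.25 = $31.35 + $24.75 = $56.10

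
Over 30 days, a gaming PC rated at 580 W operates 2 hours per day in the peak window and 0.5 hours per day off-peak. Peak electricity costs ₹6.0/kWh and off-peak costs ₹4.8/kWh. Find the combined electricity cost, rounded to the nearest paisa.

Peak energy = 0.58 kW × 2 h × 30 = 34.8 kWh
Off-peak energy = 0.58 kW × 0.5 h × 30 = 8.7 kWh
Cost = 34.8 × ₹6.0 + 8.7 × ₹4.8 = ₹208.8 + ₹41.76 = ₹250.56

₹250.56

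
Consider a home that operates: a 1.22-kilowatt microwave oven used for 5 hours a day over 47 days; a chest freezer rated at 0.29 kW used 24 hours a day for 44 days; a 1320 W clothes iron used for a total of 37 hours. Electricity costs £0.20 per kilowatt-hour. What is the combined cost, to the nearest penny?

£128.36

microwave oven: Runtime = 5 h/day × 47 days = 235 h
microwave oven: 1.22 kW × 235 h = 286.7 kWh
chest freezer: Runtime = 24 h × 44 = 1056 h
chest freezer: 0.29 kW × 1056 h = 306.24 kWh
clothes iron: 1.32 kW × 37 h = 48.84 kWh
Total energy = 641.78 kWh
Cost = 641.78 × £0.20 = £128.36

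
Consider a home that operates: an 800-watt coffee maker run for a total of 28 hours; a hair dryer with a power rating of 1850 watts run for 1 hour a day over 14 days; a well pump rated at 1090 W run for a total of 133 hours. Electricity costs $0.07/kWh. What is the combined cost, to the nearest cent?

coffee maker: 0.8 kW × 28 h = 22.4 kWh
hair dryer: Runtime = 1 h/day × 14 days = 14 h
hair dryer: 1.85 kW × 14 h = 25.9 kWh
well pump: 1.09 kW × 133 h = 144.97 kWh
Total energy = 193.27 kWh
Cost = 193.27 × $0.07 = $13.53

$13.53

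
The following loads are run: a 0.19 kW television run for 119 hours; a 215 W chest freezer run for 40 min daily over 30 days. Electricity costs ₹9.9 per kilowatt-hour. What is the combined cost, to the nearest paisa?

television: 0.19 kW × 119 h = 22.61 kWh
chest freezer: Runtime = 40 min × 30 = 1200 min = 20 h
chest freezer: 0.215 kW × 20 h = 4.3 kWh
Total energy = 26.91 kWh
Cost = 26.91 × ₹9.9 = ₹266.41

₹266.41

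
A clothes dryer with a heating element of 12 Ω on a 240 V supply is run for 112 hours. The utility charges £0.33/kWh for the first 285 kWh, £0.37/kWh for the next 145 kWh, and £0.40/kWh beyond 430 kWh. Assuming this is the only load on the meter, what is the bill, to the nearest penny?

£190.74

Power = V²/R = 240²/12 = 4800 W = 4.8 kW
Energy = 4.8 kW × 112 h = 537.6 kWh
Tier 1 (0–285 kWh): 285 × £0.33 = £94.05
Tier 2 (285–430 kWh): 145 × £0.37 = £53.65
Above 430 kWh: 107.6 × £0.40 = £43.04
Bill = £190.74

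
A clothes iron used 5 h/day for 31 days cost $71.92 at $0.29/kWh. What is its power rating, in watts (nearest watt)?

Energy = $71.92 ÷ $0.29/kWh = 248 kWh
Runtime = 5 h/day × 31 days = 155 h
Power = 248 kWh ÷ 155 h = 1.6 kW = 1600 W

1600 W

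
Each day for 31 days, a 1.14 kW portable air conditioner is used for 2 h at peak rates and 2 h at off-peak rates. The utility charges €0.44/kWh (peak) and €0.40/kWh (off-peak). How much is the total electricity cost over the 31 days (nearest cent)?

€59.37

Peak energy = 1.14 kW × 2 h × 31 = 70.68 kWh
Off-peak energy = 1.14 kW × 2 h × 31 = 70.68 kWh
Cost = 70.68 × €0.44 + 70.68 × €0.40 = €31.0992 + €28.272 = €59.37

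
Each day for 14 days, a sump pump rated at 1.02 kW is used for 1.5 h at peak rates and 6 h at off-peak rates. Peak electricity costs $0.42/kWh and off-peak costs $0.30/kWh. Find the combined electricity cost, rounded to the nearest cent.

$34.70

Peak energy = 1.02 kW × 1.5 h × 14 = 21.42 kWh
Off-peak energy = 1.02 kW × 6 h × 14 = 85.68 kWh
Cost = 21.42 × $0.42 + 85.68 × $0.30 = $8.9964 + $25.704 = $34.70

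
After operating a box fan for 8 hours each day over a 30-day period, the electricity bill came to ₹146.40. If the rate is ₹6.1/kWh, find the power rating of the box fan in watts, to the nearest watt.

100 W

Energy = ₹146.40 ÷ ₹6.1/kWh = 24 kWh
Runtime = 8 h/day × 30 days = 240 h
Power = 24 kWh ÷ 240 h = 0.1 kW = 100 W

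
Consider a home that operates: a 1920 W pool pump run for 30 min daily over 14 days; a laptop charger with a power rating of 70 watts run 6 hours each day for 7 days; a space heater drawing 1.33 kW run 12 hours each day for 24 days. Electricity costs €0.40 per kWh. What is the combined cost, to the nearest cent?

€159.77

pool pump: Runtime = 30 min × 14 = 420 min = 7 h
pool pump: 1.92 kW × 7 h = 13.44 kWh
laptop charger: Runtime = 6 h/day × 7 days = 42 h
laptop charger: 0.07 kW × 42 h = 2.94 kWh
space heater: Runtime = 12 h/day × 24 days = 288 h
space heater: 1.33 kW × 288 h = 383.04 kWh
Total energy = 399.42 kWh
Cost = 399.42 × €0.40 = €159.77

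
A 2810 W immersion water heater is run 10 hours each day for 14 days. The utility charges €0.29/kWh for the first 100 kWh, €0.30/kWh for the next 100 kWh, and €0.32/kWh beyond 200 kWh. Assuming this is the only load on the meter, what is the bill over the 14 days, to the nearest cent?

€120.89

Runtime = 10 h/day × 14 days = 140 h
Energy = 2.81 kW × 140 h = 393.4 kWh
Tier 1 (0–100 kWh): 100 × €0.29 = €29
Tier 2 (100–200 kWh): 100 × €0.30 = €30
Above 200 kWh: 193.4 × €0.32 = €61.888
Bill = €120.89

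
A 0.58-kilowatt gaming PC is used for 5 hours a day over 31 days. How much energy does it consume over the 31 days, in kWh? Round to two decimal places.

Runtime = 5 h/day × 31 days = 155 h
Energy = 0.58 kW × 155 h = 89.9 kWh

89.90 kWh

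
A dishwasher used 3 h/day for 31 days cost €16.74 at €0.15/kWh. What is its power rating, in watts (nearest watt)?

Energy = €16.74 ÷ €0.15/kWh = 111.6 kWh
Runtime = 3 h/day × 31 days = 93 h
Power = 111.6 kWh ÷ 93 h = 1.2 kW = 1200 W

1200 W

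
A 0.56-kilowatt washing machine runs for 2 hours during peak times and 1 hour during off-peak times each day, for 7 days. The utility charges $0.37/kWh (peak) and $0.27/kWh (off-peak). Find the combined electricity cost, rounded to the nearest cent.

$3.96

Peak energy = 0.56 kW × 2 h × 7 = 7.84 kWh
Off-peak energy = 0.56 kW × 1 h × 7 = 3.92 kWh
Cost = 7.84 × $0.37 + 3.92 × $0.27 = $2.9008 + $1.0584 = $3.96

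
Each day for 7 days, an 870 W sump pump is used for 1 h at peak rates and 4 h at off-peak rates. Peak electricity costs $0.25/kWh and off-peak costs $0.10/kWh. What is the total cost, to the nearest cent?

$3.96

Peak energy = 0.87 kW × 1 h × 7 = 6.09 kWh
Off-peak energy = 0.87 kW × 4 h × 7 = 24.36 kWh
Cost = 6.09 × $0.25 + 24.36 × $0.10 = $1.5225 + $2.436 = $3.96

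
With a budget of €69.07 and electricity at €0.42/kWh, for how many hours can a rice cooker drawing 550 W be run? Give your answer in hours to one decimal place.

Energy available = €69.07 ÷ €0.42/kWh = 164.4524 kWh
Hours = 164.4524 kWh ÷ 0.55 kW = 299.0 h

299.0 h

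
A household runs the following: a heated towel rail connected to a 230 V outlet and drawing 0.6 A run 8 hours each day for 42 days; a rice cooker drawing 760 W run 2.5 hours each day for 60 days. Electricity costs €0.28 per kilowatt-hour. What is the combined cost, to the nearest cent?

heated towel rail: Power = 0.6 A × 230 V = 138 W = 0.138 kW
heated towel rail: Runtime = 8 h/day × 42 days = 336 h
heated towel rail: 0.138 kW × 336 h = 46.368 kWh
rice cooker: Runtime = 2.5 h/day × 60 days = 150 h
rice cooker: 0.76 kW × 150 h = 114 kWh
Total energy = 160.368 kWh
Cost = 160.368 × €0.28 = €44.90

€44.90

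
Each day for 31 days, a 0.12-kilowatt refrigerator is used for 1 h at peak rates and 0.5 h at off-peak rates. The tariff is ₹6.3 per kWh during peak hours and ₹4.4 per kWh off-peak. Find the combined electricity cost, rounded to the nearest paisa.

₹31.62

Peak energy = 0.12 kW × 1 h × 31 = 3.72 kWh
Off-peak energy = 0.12 kW × 0.5 h × 31 = 1.86 kWh
Cost = 3.72 × ₹6.3 + 1.86 × ₹4.4 = ₹23.436 + ₹8.184 = ₹31.62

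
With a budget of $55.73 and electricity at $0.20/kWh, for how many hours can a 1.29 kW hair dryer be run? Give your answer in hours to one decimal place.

216.0 h

Energy available = $55.73 ÷ $0.20/kWh = 278.65 kWh
Hours = 278.65 kWh ÷ 1.29 kW = 216.0 h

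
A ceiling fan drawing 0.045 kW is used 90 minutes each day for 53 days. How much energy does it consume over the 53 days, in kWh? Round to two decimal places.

3.58 kWh

Runtime = 90 min × 53 = 4770 min = 79.5 h
Energy = 0.045 kW × 79.5 h = 3.5775 kWh ≈ 3.58 kWh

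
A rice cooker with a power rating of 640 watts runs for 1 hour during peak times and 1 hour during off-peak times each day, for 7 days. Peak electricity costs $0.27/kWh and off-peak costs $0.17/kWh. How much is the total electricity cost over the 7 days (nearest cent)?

$1.97

Peak energy = 0.64 kW × 1 h × 7 = 4.48 kWh
Off-peak energy = 0.64 kW × 1 h × 7 = 4.48 kWh
Cost = 4.48 × $0.27 + 4.48 × $0.17 = $1.2096 + $0.7616 = $1.97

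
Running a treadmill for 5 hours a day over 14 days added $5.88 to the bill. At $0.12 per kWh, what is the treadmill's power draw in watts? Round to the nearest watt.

Energy = $5.88 ÷ $0.12/kWh = 49 kWh
Runtime = 5 h/day × 14 days = 70 h
Power = 49 kWh ÷ 70 h = 0.7 kW = 700 W

700 W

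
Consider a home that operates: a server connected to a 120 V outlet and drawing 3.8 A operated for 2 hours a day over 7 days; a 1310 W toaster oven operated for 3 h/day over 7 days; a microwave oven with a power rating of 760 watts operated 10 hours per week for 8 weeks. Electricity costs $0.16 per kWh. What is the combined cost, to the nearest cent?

$15.15

server: Power = 3.8 A × 120 V = 456 W = 0.456 kW
server: Runtime = 2 h/day × 7 days = 14 h
server: 0.456 kW × 14 h = 6.384 kWh
toaster oven: Runtime = 3 h/day × 7 days = 21 h
toaster oven: 1.31 kW × 21 h = 27.51 kWh
microwave oven: Runtime = 10 h/week × 8 weeks = 80 h
microwave oven: 0.76 kW × 80 h = 60.8 kWh
Total energy = 94.694 kWh
Cost = 94.694 × $0.16 = $15.15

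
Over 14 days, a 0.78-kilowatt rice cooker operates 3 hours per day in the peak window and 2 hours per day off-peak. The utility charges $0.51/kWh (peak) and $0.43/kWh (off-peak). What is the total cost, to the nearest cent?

$26.10

Peak energy = 0.78 kW × 3 h × 14 = 32.76 kWh
Off-peak energy = 0.78 kW × 2 h × 14 = 21.84 kWh
Cost = 32.76 × $0.51 + 21.84 × $0.43 = $16.7076 + $9.3912 = $26.10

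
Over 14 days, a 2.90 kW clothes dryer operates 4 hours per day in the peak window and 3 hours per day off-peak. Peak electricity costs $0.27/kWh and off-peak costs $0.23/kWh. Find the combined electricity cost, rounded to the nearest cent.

$71.86

Peak energy = 2.9 kW × 4 h × 14 = 162.4 kWh
Off-peak energy = 2.9 kW × 3 h × 14 = 121.8 kWh
Cost = 162.4 × $0.27 + 121.8 × $0.23 = $43.848 + $28.014 = $71.86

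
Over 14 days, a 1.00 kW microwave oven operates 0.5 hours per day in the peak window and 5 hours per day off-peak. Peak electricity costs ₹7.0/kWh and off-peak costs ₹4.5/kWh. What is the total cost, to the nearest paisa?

₹364.00

Peak energy = 1 kW × 0.5 h × 14 = 7 kWh
Off-peak energy = 1 kW × 5 h × 14 = 70 kWh
Cost = 7 × ₹7.0 + 70 × ₹4.5 = ₹49 + ₹315 = ₹364.00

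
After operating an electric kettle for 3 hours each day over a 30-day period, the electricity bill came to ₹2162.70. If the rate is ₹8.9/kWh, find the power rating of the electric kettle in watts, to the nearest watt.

Energy = ₹2162.70 ÷ ₹8.9/kWh = 243 kWh
Runtime = 3 h/day × 30 days = 90 h
Power = 243 kWh ÷ 90 h = 2.7 kW = 2700 W

2700 W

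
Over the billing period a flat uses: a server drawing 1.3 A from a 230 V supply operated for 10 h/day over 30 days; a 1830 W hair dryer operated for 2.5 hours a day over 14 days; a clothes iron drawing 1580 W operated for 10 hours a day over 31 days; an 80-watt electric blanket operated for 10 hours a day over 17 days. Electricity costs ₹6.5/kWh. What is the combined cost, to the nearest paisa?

server: Power = 1.3 A × 230 V = 299 W = 0.299 kW
server: Runtime = 10 h/day × 30 days = 300 h
server: 0.299 kW × 300 h = 89.7 kWh
hair dryer: Runtime = 2.5 h/day × 14 days = 35 h
hair dryer: 1.83 kW × 35 h = 64.05 kWh
clothes iron: Runtime = 10 h/day × 31 days = 310 h
clothes iron: 1.58 kW × 310 h = 489.8 kWh
electric blanket: Runtime = 10 h/day × 17 days = 170 h
electric blanket: 0.08 kW × 170 h = 13.6 kWh
Total energy = 657.15 kWh
Cost = 657.15 × ₹6.5 = ₹4271.48

₹4271.48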